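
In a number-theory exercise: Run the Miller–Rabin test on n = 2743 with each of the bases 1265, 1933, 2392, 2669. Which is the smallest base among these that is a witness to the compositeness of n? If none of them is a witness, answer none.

n − 1 = 2742 = 2^1 · 1371, so s = 1 and d = 1371.
Base 1265: x_0 = 1265^1371 mod 2743 = 2742. x_0 = 2742 ≡ −1, so 1265 is not a witness.
Base 1933: x_0 = 1933^1371 mod 2743 = 2731. x_0 ∉ {1, 2742} and s = 1, so 1933 is a Miller–Rabin witness and 2743 is composite.
Base 2392: x_0 = 2392^1371 mod 2743 = 2392. x_0 ∉ {1, 2742} and s = 1, so 2392 is a Miller–Rabin witness and 2743 is composite.
Base 2669: x_0 = 2669^1371 mod 2743 = 688. x_0 ∉ {1, 2742} and s = 1, so 2669 is a Miller–Rabin witness and 2743 is composite.
The smallest witness among the given bases is 1933.

1933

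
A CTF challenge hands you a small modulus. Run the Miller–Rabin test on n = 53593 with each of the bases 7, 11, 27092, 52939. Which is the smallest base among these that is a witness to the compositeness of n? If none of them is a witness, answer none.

n − 1 = 53592 = 2^3 · 6699, so s = 3 and d = 6699.
Base 7: x_0 = 7^6699 mod 53593 = 14409. x_0 is neither 1 nor 53592, so continue squaring. x_1 = 14409^2 mod 53593 = 53592. x_1 ≡ −1, so 7 is not a witness.
Base 11: x_0 = 11^6699 mod 53593 = 53592. x_0 = 53592 ≡ −1, so 11 is not a witness.
Base 27092: x_0 = 27092^6699 mod 53593 = 1. x_0 = 1, so 27092 is not a witness.
Base 52939: x_0 = 52939^6699 mod 53593 = 14409. x_0 is neither 1 nor 53592, so continue squaring. x_1 = 14409^2 mod 53593 = 53592. x_1 ≡ −1, so 52939 is not a witness.
No listed base is a witness for 53593.

none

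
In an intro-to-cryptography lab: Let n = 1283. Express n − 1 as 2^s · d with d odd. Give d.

Halving: 1282 → 641; 641 is odd.
So 1282 = 2^1 · 641.

641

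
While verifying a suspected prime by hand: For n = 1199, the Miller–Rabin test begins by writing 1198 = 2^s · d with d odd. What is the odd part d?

599

Halving: 1198 → 599; 599 is odd.
So 1198 = 2^1 · 599.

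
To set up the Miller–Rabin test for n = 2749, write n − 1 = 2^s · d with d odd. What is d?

Halving: 2748 → 1374 → 687; 687 is odd.
So 2748 = 2^2 · 687.

687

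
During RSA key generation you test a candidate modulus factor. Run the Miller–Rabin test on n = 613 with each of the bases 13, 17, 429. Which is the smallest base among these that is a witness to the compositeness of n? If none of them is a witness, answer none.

none

n − 1 = 612 = 2^2 · 153, so s = 2 and d = 153.
Base 13: x_0 = 13^153 mod 613 = 578. x_0 is neither 1 nor 612, so continue squaring. x_1 = 578^2 mod 613 = 612. x_1 ≡ −1, so 13 is not a witness.
Base 17: x_0 = 17^153 mod 613 = 1. x_0 = 1, so 17 is not a witness.
Base 429: x_0 = 429^153 mod 613 = 612. x_0 = 612 ≡ −1, so 429 is not a witness.
No listed base is a witness for 613.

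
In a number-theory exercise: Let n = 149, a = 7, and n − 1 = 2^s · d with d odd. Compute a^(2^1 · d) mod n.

n − 1 = 148 = 2^2 · 37, so s = 2 and d = 37.
x_0 = 7^37 mod 149 = 148.
x_1 = 148^2 mod 149 = 1.

1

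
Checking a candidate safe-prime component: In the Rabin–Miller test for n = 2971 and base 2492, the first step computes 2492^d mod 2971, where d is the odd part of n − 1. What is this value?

1

n − 1 = 2970 = 2^1 · 1485, so s = 1 and d = 1485.
2492^1485 mod 2971 = 1.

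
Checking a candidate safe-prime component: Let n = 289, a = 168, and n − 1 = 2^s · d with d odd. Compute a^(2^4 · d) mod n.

n − 1 = 288 = 2^5 · 9, so s = 5 and d = 9.
x_0 = 168^9 mod 289 = 151.
x_1 = 151^2 mod 289 = 259.
x_2 = 259^2 mod 289 = 33.
x_3 = 33^2 mod 289 = 222.
x_4 = 222^2 mod 289 = 154.

154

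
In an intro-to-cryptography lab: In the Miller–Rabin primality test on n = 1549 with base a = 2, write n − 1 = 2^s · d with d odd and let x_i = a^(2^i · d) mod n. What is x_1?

n − 1 = 1548 = 2^2 · 387, so s = 2 and d = 387.
x_0 = 2^387 mod 1549 = 88.
x_1 = 88^2 mod 1549 = 1548.

1548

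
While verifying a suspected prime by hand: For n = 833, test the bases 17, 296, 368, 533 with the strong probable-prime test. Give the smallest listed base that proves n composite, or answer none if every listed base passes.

n − 1 = 832 = 2^6 · 13, so s = 6 and d = 13.
Base 17: x_0 = 17^13 mod 833 = 731. x_0 is neither 1 nor 832, so continue squaring. x_1 = 731^2 mod 833 = 408. x_2 = 408^2 mod 833 = 697. x_3 = 697^2 mod 833 = 170. x_4 = 170^2 mod 833 = 578. x_5 = 578^2 mod 833 = 51. Reached i = s−1 = 5 without hitting −1: 17 is a Miller–Rabin witness and 833 is composite.
Base 296: x_0 = 296^13 mod 833 = 499. x_0 is neither 1 nor 832, so continue squaring. x_1 = 499^2 mod 833 = 767. x_2 = 767^2 mod 833 = 191. x_3 = 191^2 mod 833 = 662. x_4 = 662^2 mod 833 = 86. x_5 = 86^2 mod 833 = 732. Reached i = s−1 = 5 without hitting −1: 296 is a Miller–Rabin witness and 833 is composite.
Base 368: x_0 = 368^13 mod 833 = 109. x_0 is neither 1 nor 832, so continue squaring. x_1 = 109^2 mod 833 = 219. x_2 = 219^2 mod 833 = 480. x_3 = 480^2 mod 833 = 492. x_4 = 492^2 mod 833 = 494. x_5 = 494^2 mod 833 = 800. Reached i = s−1 = 5 without hitting −1: 368 is a Miller–Rabin witness and 833 is composite.
Base 533: x_0 = 533^13 mod 833 = 792. x_0 is neither 1 nor 832, so continue squaring. x_1 = 792^2 mod 833 = 15. x_2 = 15^2 mod 833 = 225. x_3 = 225^2 mod 833 = 645. x_4 = 645^2 mod 833 = 358. x_5 = 358^2 mod 833 = 715. Reached i = s−1 = 5 without hitting −1: 533 is a Miller–Rabin witness and 833 is composite.
The smallest witness among the given bases is 17.

17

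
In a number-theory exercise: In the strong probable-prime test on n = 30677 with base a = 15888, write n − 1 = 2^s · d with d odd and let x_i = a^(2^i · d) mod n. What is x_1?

30676

n − 1 = 30676 = 2^2 · 7669, so s = 2 and d = 7669.
x_0 = 15888^7669 mod 30677 = 28680.
x_1 = 28680^2 mod 30677 = 30676.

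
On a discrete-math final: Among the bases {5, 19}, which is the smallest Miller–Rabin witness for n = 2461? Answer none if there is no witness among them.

n − 1 = 2460 = 2^2 · 615, so s = 2 and d = 615.
Base 5: x_0 = 5^615 mod 2461 = 773. x_0 is neither 1 nor 2460, so continue squaring. x_1 = 773^2 mod 2461 = 1967. Reached i = s−1 = 1 without hitting −1: 5 is a Miller–Rabin witness and 2461 is composite.
Base 19: x_0 = 19^615 mod 2461 = 1466. x_0 is neither 1 nor 2460, so continue squaring. x_1 = 1466^2 mod 2461 = 703. Reached i = s−1 = 1 without hitting −1: 19 is a Miller–Rabin witness and 2461 is composite.
The smallest witness among the given bases is 5.

5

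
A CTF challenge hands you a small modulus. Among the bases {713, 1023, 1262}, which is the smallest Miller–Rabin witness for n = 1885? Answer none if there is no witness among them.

n − 1 = 1884 = 2^2 · 471, so s = 2 and d = 471.
Base 713: x_0 = 713^471 mod 1885 = 447. x_0 is neither 1 nor 1884, so continue squaring. x_1 = 447^2 mod 1885 = 1884. x_1 ≡ −1, so 713 is not a witness.
Base 1023: x_0 = 1023^471 mod 1885 = 1522. x_0 is neither 1 nor 1884, so continue squaring. x_1 = 1522^2 mod 1885 = 1704. Reached i = s−1 = 1 without hitting −1: 1023 is a Miller–Rabin witness and 1885 is composite.
Base 1262: x_0 = 1262^471 mod 1885 = 1743. x_0 is neither 1 nor 1884, so continue squaring. x_1 = 1743^2 mod 1885 = 1314. Reached i = s−1 = 1 without hitting −1: 1262 is a Miller–Rabin witness and 1885 is composite.
The smallest witness among the given bases is 1023.

1023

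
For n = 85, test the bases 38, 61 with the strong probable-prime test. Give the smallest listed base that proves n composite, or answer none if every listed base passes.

61

n − 1 = 84 = 2^2 · 21, so s = 2 and d = 21.
Base 38: x_0 = 38^21 mod 85 = 38. x_0 is neither 1 nor 84, so continue squaring. x_1 = 38^2 mod 85 = 84. x_1 ≡ −1, so 38 is not a witness.
Base 61: x_0 = 61^21 mod 85 = 6. x_0 is neither 1 nor 84, so continue squaring. x_1 = 6^2 mod 85 = 36. Reached i = s−1 = 1 without hitting −1: 61 is a Miller–Rabin witness and 85 is composite.
The smallest witness among the given bases is 61.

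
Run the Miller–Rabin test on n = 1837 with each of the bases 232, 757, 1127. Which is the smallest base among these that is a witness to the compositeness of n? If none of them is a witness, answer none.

n − 1 = 1836 = 2^2 · 459, so s = 2 and d = 459.
Base 232: x_0 = 232^459 mod 1837 = 1673. x_0 is neither 1 nor 1836, so continue squaring. x_1 = 1673^2 mod 1837 = 1178. Reached i = s−1 = 1 without hitting −1: 232 is a Miller–Rabin witness and 1837 is composite.
Base 757: x_0 = 757^459 mod 1837 = 1820. x_0 is neither 1 nor 1836, so continue squaring. x_1 = 1820^2 mod 1837 = 289. Reached i = s−1 = 1 without hitting −1: 757 is a Miller–Rabin witness and 1837 is composite.
Base 1127: x_0 = 1127^459 mod 1837 = 955. x_0 is neither 1 nor 1836, so continue squaring. x_1 = 955^2 mod 1837 = 873. Reached i = s−1 = 1 without hitting −1: 1127 is a Miller–Rabin witness and 1837 is composite.
The smallest witness among the given bases is 232.

232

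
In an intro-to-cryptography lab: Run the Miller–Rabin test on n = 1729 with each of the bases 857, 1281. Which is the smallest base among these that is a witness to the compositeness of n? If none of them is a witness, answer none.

n − 1 = 1728 = 2^6 · 27, so s = 6 and d = 27.
Base 857: x_0 = 857^27 mod 1729 = 1728. x_0 = 1728 ≡ −1, so 857 is not a witness.
Base 1281: x_0 = 1281^27 mod 1729 = 1253. x_0 is neither 1 nor 1728, so continue squaring. x_1 = 1253^2 mod 1729 = 77. x_2 = 77^2 mod 1729 = 742. x_3 = 742^2 mod 1729 = 742. x_4 = 742^2 mod 1729 = 742. x_5 = 742^2 mod 1729 = 742. Reached i = s−1 = 5 without hitting −1: 1281 is a Miller–Rabin witness and 1729 is composite.
The smallest witness among the given bases is 1281.

1281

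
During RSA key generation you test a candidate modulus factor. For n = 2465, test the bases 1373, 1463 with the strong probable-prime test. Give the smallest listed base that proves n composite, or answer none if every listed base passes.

1463

n − 1 = 2464 = 2^5 · 77, so s = 5 and d = 77.
Base 1373: x_0 = 1373^77 mod 2465 = 1288. x_0 is neither 1 nor 2464, so continue squaring. x_1 = 1288^2 mod 2465 = 2464. x_1 ≡ −1, so 1373 is not a witness.
Base 1463: x_0 = 1463^77 mod 2465 = 2058. x_0 is neither 1 nor 2464, so continue squaring. x_1 = 2058^2 mod 2465 = 494. x_2 = 494^2 mod 2465 = 1. x_2 = 1 but x_1 ≠ ±1, a nontrivial square root of 1 — 1463 is a witness and 2465 is composite.
The smallest witness among the given bases is 1463.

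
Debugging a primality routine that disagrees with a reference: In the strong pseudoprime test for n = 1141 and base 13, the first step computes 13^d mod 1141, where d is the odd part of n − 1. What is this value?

356

n − 1 = 1140 = 2^2 · 285, so s = 2 and d = 285.
Repeated squaring mod 1141: 13^1 ≡ 13, 13^2 ≡ 169, 13^4 ≡ 36, 13^8 ≡ 155, 13^16 ≡ 64, 13^32 ≡ 673, 13^64 ≡ 1093, 13^128 ≡ 22, 13^256 ≡ 484.
285 = 256 + 16 + 8 + 4 + 1, so 13^285 ≡ 484·64·155·36·13 ≡ 356 (mod 1141).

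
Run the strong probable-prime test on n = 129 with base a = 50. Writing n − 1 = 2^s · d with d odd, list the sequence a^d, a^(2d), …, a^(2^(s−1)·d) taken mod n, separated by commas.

n − 1 = 128 = 2^7 · 1, so s = 7 and d = 1.
x_0 = 50^1 mod 129 = 50.
x_1 = 50^2 mod 129 = 49.
x_2 = 49^2 mod 129 = 79.
x_3 = 79^2 mod 129 = 49.
x_4 = 49^2 mod 129 = 79.
x_5 = 79^2 mod 129 = 49.
x_6 = 49^2 mod 129 = 79.

50, 49, 79, 49, 79, 49, 79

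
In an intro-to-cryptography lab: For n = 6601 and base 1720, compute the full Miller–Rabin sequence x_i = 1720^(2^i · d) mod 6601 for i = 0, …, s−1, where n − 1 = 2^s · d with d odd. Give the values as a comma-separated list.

n − 1 = 6600 = 2^3 · 825, so s = 3 and d = 825.
x_0 = 1720^825 mod 6601 = 2715.
x_1 = 2715^2 mod 6601 = 4509.
x_2 = 4509^2 mod 6601 = 1.

2715, 4509, 1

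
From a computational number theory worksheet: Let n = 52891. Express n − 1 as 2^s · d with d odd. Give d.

26445

Halving: 52890 → 26445; 26445 is odd.
So 52890 = 2^1 · 26445.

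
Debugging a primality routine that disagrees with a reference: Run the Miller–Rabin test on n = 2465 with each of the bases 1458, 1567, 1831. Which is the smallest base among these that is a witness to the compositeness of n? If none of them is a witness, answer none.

1567

n − 1 = 2464 = 2^5 · 77, so s = 5 and d = 77.
Base 1458: x_0 = 1458^77 mod 2465 = 1288. x_0 is neither 1 nor 2464, so continue squaring. x_1 = 1288^2 mod 2465 = 2464. x_1 ≡ −1, so 1458 is not a witness.
Base 1567: x_0 = 1567^77 mod 2465 = 1712. x_0 is neither 1 nor 2464, so continue squaring. x_1 = 1712^2 mod 2465 = 59. x_2 = 59^2 mod 2465 = 1016. x_3 = 1016^2 mod 2465 = 1886. x_4 = 1886^2 mod 2465 = 1. x_4 = 1 but x_3 ≠ ±1, a nontrivial square root of 1 — 1567 is a witness and 2465 is composite.
Base 1831: x_0 = 1831^77 mod 2465 = 1391. x_0 is neither 1 nor 2464, so continue squaring. x_1 = 1391^2 mod 2465 = 2321. x_2 = 2321^2 mod 2465 = 1016. x_3 = 1016^2 mod 2465 = 1886. x_4 = 1886^2 mod 2465 = 1. x_4 = 1 but x_3 ≠ ±1, a nontrivial square root of 1 — 1831 is a witness and 2465 is composite.
The smallest witness among the given bases is 1567.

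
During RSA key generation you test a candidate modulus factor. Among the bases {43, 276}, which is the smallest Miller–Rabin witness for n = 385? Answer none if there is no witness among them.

n − 1 = 384 = 2^7 · 3, so s = 7 and d = 3.
Base 43: x_0 = 43^3 mod 385 = 197. x_0 is neither 1 nor 384, so continue squaring. x_1 = 197^2 mod 385 = 309. x_2 = 309^2 mod 385 = 1. x_2 = 1 but x_1 ≠ ±1, a nontrivial square root of 1 — 43 is a witness and 385 is composite.
Base 276: x_0 = 276^3 mod 385 = 111. x_0 is neither 1 nor 384, so continue squaring. x_1 = 111^2 mod 385 = 1. x_1 = 1 but x_0 ≠ ±1, a nontrivial square root of 1 — 276 is a witness and 385 is composite.
The smallest witness among the given bases is 43.

43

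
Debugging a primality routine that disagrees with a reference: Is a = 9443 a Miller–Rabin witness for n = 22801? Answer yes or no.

n − 1 = 22800 = 2^4 · 1425, so s = 4 and d = 1425.
x_0 = 9443^1425 mod 22801 = 1.
x_0 = 1, so 9443 is not a witness.

no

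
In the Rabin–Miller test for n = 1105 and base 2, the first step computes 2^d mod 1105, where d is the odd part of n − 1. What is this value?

n − 1 = 1104 = 2^4 · 69, so s = 4 and d = 69.
Repeated squaring mod 1105: 2^1 ≡ 2, 2^2 ≡ 4, 2^4 ≡ 16, 2^8 ≡ 256, 2^16 ≡ 341, 2^32 ≡ 256, 2^64 ≡ 341.
69 = 64 + 4 + 1, so 2^69 ≡ 341·16·2 ≡ 967 (mod 1105).

967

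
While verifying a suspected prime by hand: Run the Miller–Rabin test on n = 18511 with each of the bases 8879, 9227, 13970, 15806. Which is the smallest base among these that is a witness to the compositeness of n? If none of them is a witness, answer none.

8879

n − 1 = 18510 = 2^1 · 9255, so s = 1 and d = 9255.
Base 8879: x_0 = 8879^9255 mod 18511 = 3152. x_0 ∉ {1, 18510} and s = 1, so 8879 is a Miller–Rabin witness and 18511 is composite.
Base 9227: x_0 = 9227^9255 mod 18511 = 15791. x_0 ∉ {1, 18510} and s = 1, so 9227 is a Miller–Rabin witness and 18511 is composite.
Base 13970: x_0 = 13970^9255 mod 18511 = 9876. x_0 ∉ {1, 18510} and s = 1, so 13970 is a Miller–Rabin witness and 18511 is composite.
Base 15806: x_0 = 15806^9255 mod 18511 = 3940. x_0 ∉ {1, 18510} and s = 1, so 15806 is a Miller–Rabin witness and 18511 is composite.
The smallest witness among the given bases is 8879.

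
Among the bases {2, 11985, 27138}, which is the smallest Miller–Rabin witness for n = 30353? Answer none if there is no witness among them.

2

n − 1 = 30352 = 2^4 · 1897, so s = 4 and d = 1897.
Base 2: x_0 = 2^1897 mod 30353 = 3557. x_0 is neither 1 nor 30352, so continue squaring. x_1 = 3557^2 mod 30353 = 25401. x_2 = 25401^2 mod 30353 = 27433. x_3 = 27433^2 mod 30353 = 27560. Reached i = s−1 = 3 without hitting −1: 2 is a Miller–Rabin witness and 30353 is composite.
Base 11985: x_0 = 11985^1897 mod 30353 = 9759. x_0 is neither 1 nor 30352, so continue squaring. x_1 = 9759^2 mod 30353 = 20720. x_2 = 20720^2 mod 30353 = 5568. x_3 = 5568^2 mod 30353 = 12211. Reached i = s−1 = 3 without hitting −1: 11985 is a Miller–Rabin witness and 30353 is composite.
Base 27138: x_0 = 27138^1897 mod 30353 = 26523. x_0 is neither 1 nor 30352, so continue squaring. x_1 = 26523^2 mod 30353 = 8401. x_2 = 8401^2 mod 30353 = 6076. x_3 = 6076^2 mod 30353 = 8528. Reached i = s−1 = 3 without hitting −1: 27138 is a Miller–Rabin witness and 30353 is composite.
The smallest witness among the given bases is 2.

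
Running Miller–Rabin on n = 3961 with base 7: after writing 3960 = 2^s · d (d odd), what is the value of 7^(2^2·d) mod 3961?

2478

n − 1 = 3960 = 2^3 · 495, so s = 3 and d = 495.
x_0 = 7^495 mod 3961 = 2963.
x_1 = 2963^2 mod 3961 = 1793.
x_2 = 1793^2 mod 3961 = 2478.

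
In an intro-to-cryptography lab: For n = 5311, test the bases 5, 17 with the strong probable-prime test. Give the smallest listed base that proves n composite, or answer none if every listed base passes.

5

n − 1 = 5310 = 2^1 · 2655, so s = 1 and d = 2655.
Base 5: x_0 = 5^2655 mod 5311 = 2808. x_0 ∉ {1, 5310} and s = 1, so 5 is a Miller–Rabin witness and 5311 is composite.
Base 17: x_0 = 17^2655 mod 5311 = 4493. x_0 ∉ {1, 5310} and s = 1, so 17 is a Miller–Rabin witness and 5311 is composite.
The smallest witness among the given bases is 5.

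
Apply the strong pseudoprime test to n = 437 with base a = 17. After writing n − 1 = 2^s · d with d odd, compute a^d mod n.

226

n − 1 = 436 = 2^2 · 109, so s = 2 and d = 109.
Repeated squaring mod 437: 17^1 ≡ 17, 17^2 ≡ 289, 17^4 ≡ 54, 17^8 ≡ 294, 17^16 ≡ 347, 17^32 ≡ 234, 17^64 ≡ 131.
109 = 64 + 32 + 8 + 4 + 1, so 17^109 ≡ 131·234·294·54·17 ≡ 226 (mod 437).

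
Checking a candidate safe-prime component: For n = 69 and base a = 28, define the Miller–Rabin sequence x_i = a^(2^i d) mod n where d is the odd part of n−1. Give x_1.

64

n − 1 = 68 = 2^2 · 17, so s = 2 and d = 17.
Repeated squaring mod 69: 28^1 ≡ 28, 28^2 ≡ 25, 28^4 ≡ 4, 28^8 ≡ 16, 28^16 ≡ 49.
17 = 16 + 1, so 28^17 ≡ 49·28 ≡ 61 (mod 69).
x_0 = 61.
x_1 = 61^2 mod 69 = 64.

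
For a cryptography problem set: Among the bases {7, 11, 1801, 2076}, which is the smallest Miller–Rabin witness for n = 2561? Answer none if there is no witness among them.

7

n − 1 = 2560 = 2^9 · 5, so s = 9 and d = 5.
Base 7: x_0 = 7^5 mod 2561 = 1441. x_0 is neither 1 nor 2560, so continue squaring. x_1 = 1441^2 mod 2561 = 2071. x_2 = 2071^2 mod 2561 = 1927. x_3 = 1927^2 mod 2561 = 2440. x_4 = 2440^2 mod 2561 = 1836. x_5 = 1836^2 mod 2561 = 620. x_6 = 620^2 mod 2561 = 250. x_7 = 250^2 mod 2561 = 1036. x_8 = 1036^2 mod 2561 = 237. Reached i = s−1 = 8 without hitting −1: 7 is a Miller–Rabin witness and 2561 is composite.
Base 11: x_0 = 11^5 mod 2561 = 2269. x_0 is neither 1 nor 2560, so continue squaring. x_1 = 2269^2 mod 2561 = 751. x_2 = 751^2 mod 2561 = 581. x_3 = 581^2 mod 2561 = 2070. x_4 = 2070^2 mod 2561 = 347. x_5 = 347^2 mod 2561 = 42. x_6 = 42^2 mod 2561 = 1764. x_7 = 1764^2 mod 2561 = 81. x_8 = 81^2 mod 2561 = 1439. Reached i = s−1 = 8 without hitting −1: 11 is a Miller–Rabin witness and 2561 is composite.
Base 1801: x_0 = 1801^5 mod 2561 = 2221. x_0 is neither 1 nor 2560, so continue squaring. x_1 = 2221^2 mod 2561 = 355. x_2 = 355^2 mod 2561 = 536. x_3 = 536^2 mod 2561 = 464. x_4 = 464^2 mod 2561 = 172. x_5 = 172^2 mod 2561 = 1413. x_6 = 1413^2 mod 2561 = 1550. x_7 = 1550^2 mod 2561 = 282. x_8 = 282^2 mod 2561 = 133. Reached i = s−1 = 8 without hitting −1: 1801 is a Miller–Rabin witness and 2561 is composite.
Base 2076: x_0 = 2076^5 mod 2561 = 2239. x_0 is neither 1 nor 2560, so continue squaring. x_1 = 2239^2 mod 2561 = 1244. x_2 = 1244^2 mod 2561 = 692. x_3 = 692^2 mod 2561 = 2518. x_4 = 2518^2 mod 2561 = 1849. x_5 = 1849^2 mod 2561 = 2427. x_6 = 2427^2 mod 2561 = 29. x_7 = 29^2 mod 2561 = 841. x_8 = 841^2 mod 2561 = 445. Reached i = s−1 = 8 without hitting −1: 2076 is a Miller–Rabin witness and 2561 is composite.
The smallest witness among the given bases is 7.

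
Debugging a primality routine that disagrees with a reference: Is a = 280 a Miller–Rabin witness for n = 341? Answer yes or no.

no

n − 1 = 340 = 2^2 · 85, so s = 2 and d = 85.
By repeated squaring, 280^85 ≡ 1 (mod 341).
x_0 = 280^85 mod 341 = 1.
x_0 = 1, so 280 is not a witness.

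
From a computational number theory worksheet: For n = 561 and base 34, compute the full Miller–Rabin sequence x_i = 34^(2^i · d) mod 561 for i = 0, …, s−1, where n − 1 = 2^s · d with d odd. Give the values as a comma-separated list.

n − 1 = 560 = 2^4 · 35, so s = 4 and d = 35.
x_0 = 34^35 mod 561 = 34.
x_1 = 34^2 mod 561 = 34.
x_2 = 34^2 mod 561 = 34.
x_3 = 34^2 mod 561 = 34.

34, 34, 34, 34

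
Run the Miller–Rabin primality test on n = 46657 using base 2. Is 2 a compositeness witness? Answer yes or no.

n − 1 = 46656 = 2^6 · 729, so s = 6 and d = 729.
x_0 = 2^729 mod 46657 = 512.
x_0 is neither 1 nor 46656, so continue squaring.
x_1 = 512^2 mod 46657 = 28859.
x_2 = 28859^2 mod 46657 = 14431.
x_3 = 14431^2 mod 46657 = 23570.
x_4 = 23570^2 mod 46657 = 1.
x_4 = 1 but x_3 ≠ ±1, a nontrivial square root of 1 — 2 is a witness and 46657 is composite.

yes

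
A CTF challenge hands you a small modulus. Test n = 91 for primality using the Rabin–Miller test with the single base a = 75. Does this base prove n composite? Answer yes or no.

n − 1 = 90 = 2^1 · 45, so s = 1 and d = 45.
x_0 = 75^45 mod 91 = 90.
x_0 = 90 ≡ −1, so 75 is not a witness.

no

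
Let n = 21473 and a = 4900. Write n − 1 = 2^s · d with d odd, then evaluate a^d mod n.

21458

n − 1 = 21472 = 2^5 · 671, so s = 5 and d = 671.
By repeated squaring, 4900^671 ≡ 21458 (mod 21473).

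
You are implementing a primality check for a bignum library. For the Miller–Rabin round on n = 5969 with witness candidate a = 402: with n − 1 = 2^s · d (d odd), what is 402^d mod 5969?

3019

n − 1 = 5968 = 2^4 · 373, so s = 4 and d = 373.
402^373 mod 5969 = 3019.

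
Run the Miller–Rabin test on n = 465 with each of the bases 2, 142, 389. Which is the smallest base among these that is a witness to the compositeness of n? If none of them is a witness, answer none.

2

n − 1 = 464 = 2^4 · 29, so s = 4 and d = 29.
Base 2: x_0 = 2^29 mod 465 = 47. x_0 is neither 1 nor 464, so continue squaring. x_1 = 47^2 mod 465 = 349. x_2 = 349^2 mod 465 = 436. x_3 = 436^2 mod 465 = 376. Reached i = s−1 = 3 without hitting −1: 2 is a Miller–Rabin witness and 465 is composite.
Base 142: x_0 = 142^29 mod 465 = 112. x_0 is neither 1 nor 464, so continue squaring. x_1 = 112^2 mod 465 = 454. x_2 = 454^2 mod 465 = 121. x_3 = 121^2 mod 465 = 226. Reached i = s−1 = 3 without hitting −1: 142 is a Miller–Rabin witness and 465 is composite.
Base 389: x_0 = 389^29 mod 465 = 104. x_0 is neither 1 nor 464, so continue squaring. x_1 = 104^2 mod 465 = 121. x_2 = 121^2 mod 465 = 226. x_3 = 226^2 mod 465 = 391. Reached i = s−1 = 3 without hitting −1: 389 is a Miller–Rabin witness and 465 is composite.
The smallest witness among the given bases is 2.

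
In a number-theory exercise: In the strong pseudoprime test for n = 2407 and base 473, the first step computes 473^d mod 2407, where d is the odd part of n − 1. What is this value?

n − 1 = 2406 = 2^1 · 1203, so s = 1 and d = 1203.
Repeated squaring mod 2407: 473^1 ≡ 473, 473^2 ≡ 2285, 473^4 ≡ 442, 473^8 ≡ 397, 473^16 ≡ 1154, 473^32 ≡ 645, 473^64 ≡ 2021, 473^128 ≡ 2169, 473^256 ≡ 1283, 473^512 ≡ 2108, 473^1024 ≡ 342.
1203 = 1024 + 128 + 32 + 16 + 2 + 1, so 473^1203 ≡ 342·2169·645·1154·2285·473 ≡ 883 (mod 2407).

883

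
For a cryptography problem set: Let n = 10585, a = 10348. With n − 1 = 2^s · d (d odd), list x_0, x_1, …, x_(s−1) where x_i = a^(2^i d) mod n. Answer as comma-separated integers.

6352, 8469, 1

n − 1 = 10584 = 2^3 · 1323, so s = 3 and d = 1323.
x_0 = 10348^1323 mod 10585 = 6352.
x_1 = 6352^2 mod 10585 = 8469.
x_2 = 8469^2 mod 10585 = 1.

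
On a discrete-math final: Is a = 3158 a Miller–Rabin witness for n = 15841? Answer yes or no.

yes

n − 1 = 15840 = 2^5 · 495, so s = 5 and d = 495.
x_0 = 3158^495 mod 15841 = 15065.
x_0 is neither 1 nor 15840, so continue squaring.
x_1 = 15065^2 mod 15841 = 218.
x_2 = 218^2 mod 15841 = 1.
x_2 = 1 but x_1 ≠ ±1, a nontrivial square root of 1 — 3158 is a witness and 15841 is composite.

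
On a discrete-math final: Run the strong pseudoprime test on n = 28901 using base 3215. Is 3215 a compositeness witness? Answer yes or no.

no

n − 1 = 28900 = 2^2 · 7225, so s = 2 and d = 7225.
x_0 = 3215^7225 mod 28901 = 28731.
x_0 is neither 1 nor 28900, so continue squaring.
x_1 = 28731^2 mod 28901 = 28900.
x_1 ≡ −1, so 3215 is not a witness.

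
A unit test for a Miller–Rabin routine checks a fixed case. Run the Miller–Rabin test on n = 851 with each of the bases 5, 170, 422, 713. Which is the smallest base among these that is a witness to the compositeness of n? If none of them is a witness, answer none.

5

n − 1 = 850 = 2^1 · 425, so s = 1 and d = 425.
Base 5: x_0 = 5^425 mod 851 = 109. x_0 ∉ {1, 850} and s = 1, so 5 is a Miller–Rabin witness and 851 is composite.
Base 170: x_0 = 170^425 mod 851 = 648. x_0 ∉ {1, 850} and s = 1, so 170 is a Miller–Rabin witness and 851 is composite.
Base 422: x_0 = 422^425 mod 851 = 610. x_0 ∉ {1, 850} and s = 1, so 422 is a Miller–Rabin witness and 851 is composite.
Base 713: x_0 = 713^425 mod 851 = 322. x_0 ∉ {1, 850} and s = 1, so 713 is a Miller–Rabin witness and 851 is composite.
The smallest witness among the given bases is 5.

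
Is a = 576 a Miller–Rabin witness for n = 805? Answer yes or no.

n − 1 = 804 = 2^2 · 201, so s = 2 and d = 201.
Repeated squaring mod 805: 576^1 ≡ 576, 576^2 ≡ 116, 576^4 ≡ 576, 576^8 ≡ 116, 576^16 ≡ 576, 576^32 ≡ 116, 576^64 ≡ 576, 576^128 ≡ 116.
201 = 128 + 64 + 8 + 1, so 576^201 ≡ 116·576·116·576 ≡ 1 (mod 805).
x_0 = 576^201 mod 805 = 1.
x_0 = 1, so 576 is not a witness.

no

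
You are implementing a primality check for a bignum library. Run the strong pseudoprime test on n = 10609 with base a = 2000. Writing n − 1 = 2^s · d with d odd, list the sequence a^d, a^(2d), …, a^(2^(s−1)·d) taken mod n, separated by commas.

n − 1 = 10608 = 2^4 · 663, so s = 4 and d = 663.
x_0 = 2000^663 mod 10609 = 4119.
x_1 = 4119^2 mod 10609 = 2370.
x_2 = 2370^2 mod 10609 = 4739.
x_3 = 4739^2 mod 10609 = 9477.

4119, 2370, 4739, 9477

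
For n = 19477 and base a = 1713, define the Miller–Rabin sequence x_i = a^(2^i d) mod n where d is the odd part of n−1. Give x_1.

n − 1 = 19476 = 2^2 · 4869, so s = 2 and d = 4869.
x_0 = 1713^4869 mod 19477 = 11483.
x_1 = 11483^2 mod 19477 = 19476.

19476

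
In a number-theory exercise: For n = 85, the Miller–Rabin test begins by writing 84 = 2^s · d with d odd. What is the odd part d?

21

Halving: 84 → 42 → 21; 21 is odd.
So 84 = 2^2 · 21.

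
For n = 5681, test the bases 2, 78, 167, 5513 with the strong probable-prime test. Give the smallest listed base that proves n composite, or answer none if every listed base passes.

2

n − 1 = 5680 = 2^4 · 355, so s = 4 and d = 355.
Base 2: x_0 = 2^355 mod 5681 = 1181. x_0 is neither 1 nor 5680, so continue squaring. x_1 = 1181^2 mod 5681 = 2916. x_2 = 2916^2 mod 5681 = 4280. x_3 = 4280^2 mod 5681 = 2856. Reached i = s−1 = 3 without hitting −1: 2 is a Miller–Rabin witness and 5681 is composite.
Base 78: x_0 = 78^355 mod 5681 = 3328. x_0 is neither 1 nor 5680, so continue squaring. x_1 = 3328^2 mod 5681 = 3315. x_2 = 3315^2 mod 5681 = 2171. x_3 = 2171^2 mod 5681 = 3692. Reached i = s−1 = 3 without hitting −1: 78 is a Miller–Rabin witness and 5681 is composite.
Base 167: x_0 = 167^355 mod 5681 = 561. x_0 is neither 1 nor 5680, so continue squaring. x_1 = 561^2 mod 5681 = 2266. x_2 = 2266^2 mod 5681 = 4813. x_3 = 4813^2 mod 5681 = 3532. Reached i = s−1 = 3 without hitting −1: 167 is a Miller–Rabin witness and 5681 is composite.
Base 5513: x_0 = 5513^355 mod 5681 = 508. x_0 is neither 1 nor 5680, so continue squaring. x_1 = 508^2 mod 5681 = 2419. x_2 = 2419^2 mod 5681 = 131. x_3 = 131^2 mod 5681 = 118. Reached i = s−1 = 3 without hitting −1: 5513 is a Miller–Rabin witness and 5681 is composite.
The smallest witness among the given bases is 2.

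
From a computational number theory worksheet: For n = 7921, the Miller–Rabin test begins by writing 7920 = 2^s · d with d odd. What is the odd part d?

Halving: 7920 → 3960 → 1980 → 990 → 495; 495 is odd.
So 7920 = 2^4 · 495.

495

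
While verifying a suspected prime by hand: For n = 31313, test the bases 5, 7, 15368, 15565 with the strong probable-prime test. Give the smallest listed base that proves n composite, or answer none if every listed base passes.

n − 1 = 31312 = 2^4 · 1957, so s = 4 and d = 1957.
Base 5: x_0 = 5^1957 mod 31313 = 20567. x_0 is neither 1 nor 31312, so continue squaring. x_1 = 20567^2 mod 31313 = 25485. x_2 = 25485^2 mod 31313 = 22292. x_3 = 22292^2 mod 31313 = 27267. Reached i = s−1 = 3 without hitting −1: 5 is a Miller–Rabin witness and 31313 is composite.
Base 7: x_0 = 7^1957 mod 31313 = 8876. x_0 is neither 1 nor 31312, so continue squaring. x_1 = 8876^2 mod 31313 = 31181. x_2 = 31181^2 mod 31313 = 17424. x_3 = 17424^2 mod 31313 = 16241. Reached i = s−1 = 3 without hitting −1: 7 is a Miller–Rabin witness and 31313 is composite.
Base 15368: x_0 = 15368^1957 mod 31313 = 11150. x_0 is neither 1 nor 31312, so continue squaring. x_1 = 11150^2 mod 31313 = 9890. x_2 = 9890^2 mod 31313 = 21601. x_3 = 21601^2 mod 31313 = 8188. Reached i = s−1 = 3 without hitting −1: 15368 is a Miller–Rabin witness and 31313 is composite.
Base 15565: x_0 = 15565^1957 mod 31313 = 27873. x_0 is neither 1 nor 31312, so continue squaring. x_1 = 27873^2 mod 31313 = 28599. x_2 = 28599^2 mod 31313 = 7241. x_3 = 7241^2 mod 31313 = 14119. Reached i = s−1 = 3 without hitting −1: 15565 is a Miller–Rabin witness and 31313 is composite.
The smallest witness among the given bases is 5.

5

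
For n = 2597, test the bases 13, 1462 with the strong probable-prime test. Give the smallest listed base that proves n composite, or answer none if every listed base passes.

13

n − 1 = 2596 = 2^2 · 649, so s = 2 and d = 649.
Base 13: x_0 = 13^649 mod 2597 = 314. x_0 is neither 1 nor 2596, so continue squaring. x_1 = 314^2 mod 2597 = 2507. Reached i = s−1 = 1 without hitting −1: 13 is a Miller–Rabin witness and 2597 is composite.
Base 1462: x_0 = 1462^649 mod 2597 = 2267. x_0 is neither 1 nor 2596, so continue squaring. x_1 = 2267^2 mod 2597 = 2423. Reached i = s−1 = 1 without hitting −1: 1462 is a Miller–Rabin witness and 2597 is composite.
The smallest witness among the given bases is 13.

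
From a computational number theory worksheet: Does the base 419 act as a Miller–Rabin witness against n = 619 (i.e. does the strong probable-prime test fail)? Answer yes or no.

no

n − 1 = 618 = 2^1 · 309, so s = 1 and d = 309.
Repeated squaring mod 619: 419^1 ≡ 419, 419^2 ≡ 384, 419^4 ≡ 134, 419^8 ≡ 5, 419^16 ≡ 25, 419^32 ≡ 6, 419^64 ≡ 36, 419^128 ≡ 58, 419^256 ≡ 269.
309 = 256 + 32 + 16 + 4 + 1, so 419^309 ≡ 269·6·25·134·419 ≡ 1 (mod 619).
x_0 = 419^309 mod 619 = 1.
x_0 = 1, so 419 is not a witness.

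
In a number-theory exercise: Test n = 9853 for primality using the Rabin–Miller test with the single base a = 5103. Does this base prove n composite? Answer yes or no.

yes

n − 1 = 9852 = 2^2 · 2463, so s = 2 and d = 2463.
x_0 = 5103^2463 mod 9853 = 653.
x_0 is neither 1 nor 9852, so continue squaring.
x_1 = 653^2 mod 9853 = 2730.
Reached i = s−1 = 1 without hitting −1: 5103 is a Miller–Rabin witness and 9853 is composite.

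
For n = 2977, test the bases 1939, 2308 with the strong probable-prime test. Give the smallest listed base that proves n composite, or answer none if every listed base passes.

n − 1 = 2976 = 2^5 · 93, so s = 5 and d = 93.
Base 1939: x_0 = 1939^93 mod 2977 = 2397. x_0 is neither 1 nor 2976, so continue squaring. x_1 = 2397^2 mod 2977 = 2976. x_1 ≡ −1, so 1939 is not a witness.
Base 2308: x_0 = 2308^93 mod 2977 = 580. x_0 is neither 1 nor 2976, so continue squaring. x_1 = 580^2 mod 2977 = 2976. x_1 ≡ −1, so 2308 is not a witness.
No listed base is a witness for 2977.

none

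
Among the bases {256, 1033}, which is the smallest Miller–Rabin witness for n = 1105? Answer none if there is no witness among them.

none

n − 1 = 1104 = 2^4 · 69, so s = 4 and d = 69.
Base 256: x_0 = 256^69 mod 1105 = 1. x_0 = 1, so 256 is not a witness.
Base 1033: x_0 = 1033^69 mod 1105 = 863. x_0 is neither 1 nor 1104, so continue squaring. x_1 = 863^2 mod 1105 = 1104. x_1 ≡ −1, so 1033 is not a witness.
No listed base is a witness for 1105.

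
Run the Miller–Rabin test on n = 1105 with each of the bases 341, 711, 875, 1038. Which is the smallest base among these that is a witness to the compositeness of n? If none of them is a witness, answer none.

n − 1 = 1104 = 2^4 · 69, so s = 4 and d = 69.
Base 341: x_0 = 341^69 mod 1105 = 1. x_0 = 1, so 341 is not a witness.
Base 711: x_0 = 711^69 mod 1105 = 131. x_0 is neither 1 nor 1104, so continue squaring. x_1 = 131^2 mod 1105 = 586. x_2 = 586^2 mod 1105 = 846. x_3 = 846^2 mod 1105 = 781. Reached i = s−1 = 3 without hitting −1: 711 is a Miller–Rabin witness and 1105 is composite.
Base 875: x_0 = 875^69 mod 1105 = 740. x_0 is neither 1 nor 1104, so continue squaring. x_1 = 740^2 mod 1105 = 625. x_2 = 625^2 mod 1105 = 560. x_3 = 560^2 mod 1105 = 885. Reached i = s−1 = 3 without hitting −1: 875 is a Miller–Rabin witness and 1105 is composite.
Base 1038: x_0 = 1038^69 mod 1105 = 528. x_0 is neither 1 nor 1104, so continue squaring. x_1 = 528^2 mod 1105 = 324. x_2 = 324^2 mod 1105 = 1. x_2 = 1 but x_1 ≠ ±1, a nontrivial square root of 1 — 1038 is a witness and 1105 is composite.
The smallest witness among the given bases is 711.

711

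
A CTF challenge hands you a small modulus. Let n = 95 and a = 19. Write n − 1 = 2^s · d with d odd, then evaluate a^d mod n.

n − 1 = 94 = 2^1 · 47, so s = 1 and d = 47.
Repeated squaring mod 95: 19^1 ≡ 19, 19^2 ≡ 76, 19^4 ≡ 76, 19^8 ≡ 76, 19^16 ≡ 76, 19^32 ≡ 76.
47 = 32 + 8 + 4 + 2 + 1, so 19^47 ≡ 76·76·76·76·19 ≡ 19 (mod 95).

19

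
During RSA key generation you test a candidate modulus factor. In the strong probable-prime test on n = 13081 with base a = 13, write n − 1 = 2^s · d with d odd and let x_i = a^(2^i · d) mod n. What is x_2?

n − 1 = 13080 = 2^3 · 1635, so s = 3 and d = 1635.
By repeated squaring, 13^1635 ≡ 2403 (mod 13081).
x_0 = 2403.
x_1 = 2403^2 mod 13081 = 5688.
x_2 = 5688^2 mod 13081 = 4031.

4031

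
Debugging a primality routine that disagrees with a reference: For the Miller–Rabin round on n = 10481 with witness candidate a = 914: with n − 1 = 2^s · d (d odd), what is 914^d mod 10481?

6301

n − 1 = 10480 = 2^4 · 655, so s = 4 and d = 655.
914^655 mod 10481 = 6301.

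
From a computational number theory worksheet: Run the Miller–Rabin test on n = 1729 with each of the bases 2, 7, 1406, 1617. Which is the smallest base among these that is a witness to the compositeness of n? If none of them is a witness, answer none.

n − 1 = 1728 = 2^6 · 27, so s = 6 and d = 27.
Base 2: x_0 = 2^27 mod 1729 = 645. x_0 is neither 1 nor 1728, so continue squaring. x_1 = 645^2 mod 1729 = 1065. x_2 = 1065^2 mod 1729 = 1. x_2 = 1 but x_1 ≠ ±1, a nontrivial square root of 1 — 2 is a witness and 1729 is composite.
Base 7: x_0 = 7^27 mod 1729 = 343. x_0 is neither 1 nor 1728, so continue squaring. x_1 = 343^2 mod 1729 = 77. x_2 = 77^2 mod 1729 = 742. x_3 = 742^2 mod 1729 = 742. x_4 = 742^2 mod 1729 = 742. x_5 = 742^2 mod 1729 = 742. Reached i = s−1 = 5 without hitting −1: 7 is a Miller–Rabin witness and 1729 is composite.
Base 1406: x_0 = 1406^27 mod 1729 = 1672. x_0 is neither 1 nor 1728, so continue squaring. x_1 = 1672^2 mod 1729 = 1520. x_2 = 1520^2 mod 1729 = 456. x_3 = 456^2 mod 1729 = 456. x_4 = 456^2 mod 1729 = 456. x_5 = 456^2 mod 1729 = 456. Reached i = s−1 = 5 without hitting −1: 1406 is a Miller–Rabin witness and 1729 is composite.
Base 1617: x_0 = 1617^27 mod 1729 = 1386. x_0 is neither 1 nor 1728, so continue squaring. x_1 = 1386^2 mod 1729 = 77. x_2 = 77^2 mod 1729 = 742. x_3 = 742^2 mod 1729 = 742. x_4 = 742^2 mod 1729 = 742. x_5 = 742^2 mod 1729 = 742. Reached i = s−1 = 5 without hitting −1: 1617 is a Miller–Rabin witness and 1729 is composite.
The smallest witness among the given bases is 2.

2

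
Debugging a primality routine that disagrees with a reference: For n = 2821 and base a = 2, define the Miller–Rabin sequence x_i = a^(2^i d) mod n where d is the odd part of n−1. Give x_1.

1520

n − 1 = 2820 = 2^2 · 705, so s = 2 and d = 705.
x_0 = 2^705 mod 2821 = 2605.
x_1 = 2605^2 mod 2821 = 1520.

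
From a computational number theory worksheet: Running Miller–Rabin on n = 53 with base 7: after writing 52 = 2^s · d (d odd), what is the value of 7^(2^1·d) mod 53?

n − 1 = 52 = 2^2 · 13, so s = 2 and d = 13.
x_0 = 7^13 mod 53 = 52.
x_1 = 52^2 mod 53 = 1.

1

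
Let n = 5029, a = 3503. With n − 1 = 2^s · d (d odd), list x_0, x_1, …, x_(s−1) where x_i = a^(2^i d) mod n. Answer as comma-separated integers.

n − 1 = 5028 = 2^2 · 1257, so s = 2 and d = 1257.
x_0 = 3503^1257 mod 5029 = 976.
x_1 = 976^2 mod 5029 = 2095.

976, 2095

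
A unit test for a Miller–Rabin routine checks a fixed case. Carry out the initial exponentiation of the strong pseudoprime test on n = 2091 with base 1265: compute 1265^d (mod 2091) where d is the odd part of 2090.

n − 1 = 2090 = 2^1 · 1045, so s = 1 and d = 1045.
1265^1045 mod 2091 = 1490.

1490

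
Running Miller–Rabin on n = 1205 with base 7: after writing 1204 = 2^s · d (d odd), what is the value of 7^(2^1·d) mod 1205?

n − 1 = 1204 = 2^2 · 301, so s = 2 and d = 301.
Repeated squaring mod 1205: 7^1 ≡ 7, 7^2 ≡ 49, 7^4 ≡ 1196, 7^8 ≡ 81, 7^16 ≡ 536, 7^32 ≡ 506, 7^64 ≡ 576, 7^128 ≡ 401, 7^256 ≡ 536.
301 = 256 + 32 + 8 + 4 + 1, so 7^301 ≡ 536·506·81·1196·7 ≡ 757 (mod 1205).
x_0 = 757.
x_1 = 757^2 mod 1205 = 674.

674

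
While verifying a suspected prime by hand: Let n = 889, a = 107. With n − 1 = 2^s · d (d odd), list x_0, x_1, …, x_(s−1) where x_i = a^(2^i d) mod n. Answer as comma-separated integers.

n − 1 = 888 = 2^3 · 111, so s = 3 and d = 111.
x_0 = 107^111 mod 889 = 1.
x_1 = 1^2 mod 889 = 1.
x_2 = 1^2 mod 889 = 1.

1, 1, 1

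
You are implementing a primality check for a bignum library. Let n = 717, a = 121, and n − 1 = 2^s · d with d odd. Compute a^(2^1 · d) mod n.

n − 1 = 716 = 2^2 · 179, so s = 2 and d = 179.
x_0 = 121^179 mod 717 = 250.
x_1 = 250^2 mod 717 = 121.

121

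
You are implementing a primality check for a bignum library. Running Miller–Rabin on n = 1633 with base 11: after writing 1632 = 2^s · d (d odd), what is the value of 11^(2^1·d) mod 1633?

n − 1 = 1632 = 2^5 · 51, so s = 5 and d = 51.
x_0 = 11^51 mod 1633 = 1134.
x_1 = 1134^2 mod 1633 = 785.

785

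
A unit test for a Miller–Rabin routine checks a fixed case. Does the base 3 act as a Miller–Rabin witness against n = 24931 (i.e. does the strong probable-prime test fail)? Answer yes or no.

n − 1 = 24930 = 2^1 · 12465, so s = 1 and d = 12465.
x_0 = 3^12465 mod 24931 = 16249.
x_0 ∉ {1, 24930} and s = 1, so 3 is a Miller–Rabin witness and 24931 is composite.

yes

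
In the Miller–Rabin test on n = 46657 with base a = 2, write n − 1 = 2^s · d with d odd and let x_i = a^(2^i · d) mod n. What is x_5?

n − 1 = 46656 = 2^6 · 729, so s = 6 and d = 729.
x_0 = 2^729 mod 46657 = 512.
x_1 = 512^2 mod 46657 = 28859.
x_2 = 28859^2 mod 46657 = 14431.
x_3 = 14431^2 mod 46657 = 23570.
x_4 = 23570^2 mod 46657 = 1.
x_5 = 1^2 mod 46657 = 1.

1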